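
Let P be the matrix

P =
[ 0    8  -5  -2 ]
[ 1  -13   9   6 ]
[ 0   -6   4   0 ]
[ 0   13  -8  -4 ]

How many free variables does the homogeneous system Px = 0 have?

Row reduce to echelon form.
Swap R1 ↔ R2
R3 ← R3 + (3/4)·R2: [0, 0, 1/4, -3/2]
R4 ← R4 − (13/8)·R2: [0, 0, 1/8, -3/4]
R4 ← R4 − (1/2)·R3: [0, 0, 0, 0]
3 nonzero rows, so rank(P) = 3.
P has 4 columns; by rank–nullity, nullity = 4 − 3 = 1.

1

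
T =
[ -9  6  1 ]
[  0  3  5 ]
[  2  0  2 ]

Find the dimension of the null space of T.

1

Row reduce to echelon form.
R3 ← R3 + (2/9)·R1: [0, 4/3, 20/9]
R3 ← R3 − (4/9)·R2: [0, 0, 0]
2 nonzero rows, so rank(T) = 2.
T has 3 columns; by rank–nullity, nullity = 3 − 2 = 1.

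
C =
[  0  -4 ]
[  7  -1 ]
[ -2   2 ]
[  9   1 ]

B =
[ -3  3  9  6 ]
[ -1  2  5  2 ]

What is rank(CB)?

2

First compute CB:
[[  4,  -8, -20,  -8],
 [-20,  19,  58,  40],
 [  4,  -2,  -8,  -8],
 [-28,  29,  86,  56]]
Now row reduce the product.
R2 ← R2 + (5)·R1: [0, -21, -42, 0]
R3 ← R3 − R1: [0, 6, 12, 0]
R4 ← R4 + (7)·R1: [0, -27, -54, 0]
R3 ← R3 + (2/7)·R2: [0, 0, 0, 0]
R4 ← R4 − (9/7)·R2: [0, 0, 0, 0]
2 nonzero rows, so rank(CB) = 2.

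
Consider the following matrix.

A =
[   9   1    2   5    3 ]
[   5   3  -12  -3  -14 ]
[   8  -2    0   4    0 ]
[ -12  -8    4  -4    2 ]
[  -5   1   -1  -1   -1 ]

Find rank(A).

5

Row reduce to echelon form.
R2 ← R2 − (5/9)·R1: [0, 22/9, -118/9, -52/9, -47/3]
R3 ← R3 − (8/9)·R1: [0, -26/9, -16/9, -4/9, -8/3]
R4 ← R4 + (4/3)·R1: [0, -20/3, 20/3, 8/3, 6]
R5 ← R5 + (5/9)·R1: [0, 14/9, 1/9, 16/9, 2/3]
R3 ← R3 + (13/11)·R2: [0, 0, -190/11, -80/11, -233/11]
R4 ← R4 + (30/11)·R2: [0, 0, -320/11, -144/11, -404/11]
R5 ← R5 − (7/11)·R2: [0, 0, 93/11, 60/11, 117/11]
R4 ← R4 − (32/19)·R3: [0, 0, 0, -16/19, -20/19]
R5 ← R5 + (93/190)·R3: [0, 0, 0, 36/19, 51/190]
R5 ← R5 + (9/4)·R4: [0, 0, 0, 0, -21/10]
Echelon form has 5 nonzero rows, so rank(A) = 5.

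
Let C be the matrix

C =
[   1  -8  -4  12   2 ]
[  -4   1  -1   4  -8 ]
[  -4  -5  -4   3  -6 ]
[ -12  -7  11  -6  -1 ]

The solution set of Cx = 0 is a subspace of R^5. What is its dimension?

1

Row reduce to echelon form.
R2 ← R2 + (4)·R1: [0, -31, -17, 52, 0]
R3 ← R3 + (4)·R1: [0, -37, -20, 51, 2]
R4 ← R4 + (12)·R1: [0, -103, -37, 138, 23]
R3 ← R3 − (37/31)·R2: [0, 0, 9/31, -343/31, 2]
R4 ← R4 − (103/31)·R2: [0, 0, 604/31, -1078/31, 23]
R4 ← R4 − (604/9)·R3: [0, 0, 0, 6370/9, -1001/9]
4 nonzero rows, so rank(C) = 4.
C has 5 columns; by rank–nullity, nullity = 5 − 4 = 1.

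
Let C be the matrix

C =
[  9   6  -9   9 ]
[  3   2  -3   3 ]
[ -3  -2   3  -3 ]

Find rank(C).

1

Row reduce to echelon form.
R2 ← R2 − (1/3)·R1: [0, 0, 0, 0]
R3 ← R3 + (1/3)·R1: [0, 0, 0, 0]
Echelon form has 1 nonzero row, so rank(C) = 1.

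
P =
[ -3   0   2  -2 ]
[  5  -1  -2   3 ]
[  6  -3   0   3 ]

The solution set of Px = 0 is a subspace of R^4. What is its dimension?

Row reduce to echelon form.
R2 ← R2 + (5/3)·R1: [0, -1, 4/3, -1/3]
R3 ← R3 + (2)·R1: [0, -3, 4, -1]
R3 ← R3 − (3)·R2: [0, 0, 0, 0]
2 nonzero rows, so rank(P) = 2.
P has 4 columns; by rank–nullity, nullity = 4 − 2 = 2.

2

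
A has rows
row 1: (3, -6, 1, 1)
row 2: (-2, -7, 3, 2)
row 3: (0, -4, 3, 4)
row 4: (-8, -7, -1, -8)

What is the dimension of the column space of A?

Row reduce to echelon form.
R2 ← R2 + (2/3)·R1: [0, -11, 11/3, 8/3]
R4 ← R4 + (8/3)·R1: [0, -23, 5/3, -16/3]
R3 ← R3 − (4/11)·R2: [0, 0, 5/3, 100/33]
R4 ← R4 − (23/11)·R2: [0, 0, -6, -120/11]
R4 ← R4 + (18/5)·R3: [0, 0, 0, 0]
Echelon form has 3 nonzero rows, so rank(A) = 3.
The column space has dimension equal to the rank: 3.

3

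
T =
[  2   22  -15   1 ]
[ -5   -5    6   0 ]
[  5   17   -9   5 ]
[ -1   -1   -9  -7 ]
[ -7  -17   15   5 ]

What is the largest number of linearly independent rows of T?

Row reduce to echelon form.
R2 ← R2 + (5/2)·R1: [0, 50, -63/2, 5/2]
R3 ← R3 − (5/2)·R1: [0, -38, 57/2, 5/2]
R4 ← R4 + (1/2)·R1: [0, 10, -33/2, -13/2]
R5 ← R5 + (7/2)·R1: [0, 60, -75/2, 17/2]
R3 ← R3 + (19/25)·R2: [0, 0, 114/25, 22/5]
R4 ← R4 − (1/5)·R2: [0, 0, -51/5, -7]
R5 ← R5 − (6/5)·R2: [0, 0, 3/10, 11/2]
R4 ← R4 + (85/38)·R3: [0, 0, 0, 54/19]
R5 ← R5 − (5/76)·R3: [0, 0, 0, 99/19]
R5 ← R5 − (11/6)·R4: [0, 0, 0, 0]
Echelon form has 4 nonzero rows, so rank(T) = 4.
The rank gives the maximum number of linearly independent rows: 4.

4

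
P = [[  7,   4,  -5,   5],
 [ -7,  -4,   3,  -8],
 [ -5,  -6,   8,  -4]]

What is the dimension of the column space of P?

3

Row reduce to echelon form.
R2 ← R2 + R1: [0, 0, -2, -3]
R3 ← R3 + (5/7)·R1: [0, -22/7, 31/7, -3/7]
Swap R2 ↔ R3
Echelon form has 3 nonzero rows, so rank(P) = 3.
The column space has dimension equal to the rank: 3.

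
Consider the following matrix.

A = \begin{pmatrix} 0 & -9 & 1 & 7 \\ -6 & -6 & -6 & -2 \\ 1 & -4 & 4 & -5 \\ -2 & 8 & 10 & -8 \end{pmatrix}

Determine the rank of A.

4

Row reduce to echelon form.
Swap R1 ↔ R2
R3 ← R3 + (1/6)·R1: [0, -5, 3, -16/3]
R4 ← R4 − (1/3)·R1: [0, 10, 12, -22/3]
R3 ← R3 − (5/9)·R2: [0, 0, 22/9, -83/9]
R4 ← R4 + (10/9)·R2: [0, 0, 118/9, 4/9]
R4 ← R4 − (59/11)·R3: [0, 0, 0, 549/11]
Echelon form has 4 nonzero rows, so rank(A) = 4.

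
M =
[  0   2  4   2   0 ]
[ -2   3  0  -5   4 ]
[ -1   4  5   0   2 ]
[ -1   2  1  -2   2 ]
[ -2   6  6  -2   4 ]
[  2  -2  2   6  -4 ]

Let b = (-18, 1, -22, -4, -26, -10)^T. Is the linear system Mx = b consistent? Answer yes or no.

yes

Row reduce the augmented matrix [M | b].
Swap R1 ↔ R2
R3 ← R3 − (1/2)·R1: [0, 5/2, 5, 5/2, 0, -45/2]
R4 ← R4 − (1/2)·R1: [0, 1/2, 1, 1/2, 0, -9/2]
R5 ← R5 − R1: [0, 3, 6, 3, 0, -27]
R6 ← R6 + R1: [0, 1, 2, 1, 0, -9]
R3 ← R3 − (5/4)·R2: [0, 0, 0, 0, 0, 0]
R4 ← R4 − (1/4)·R2: [0, 0, 0, 0, 0, 0]
R5 ← R5 − (3/2)·R2: [0, 0, 0, 0, 0, 0]
R6 ← R6 − (1/2)·R2: [0, 0, 0, 0, 0, 0]
The echelon form has 2 nonzero rows, and every pivot lies in the first 5 columns, so rank(M) = rank([M|b]) = 2.
The system is consistent.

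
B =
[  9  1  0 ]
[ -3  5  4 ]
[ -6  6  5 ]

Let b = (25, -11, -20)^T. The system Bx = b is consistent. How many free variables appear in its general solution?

1

Row reduce the augmented matrix [B | b].
R2 ← R2 + (1/3)·R1: [0, 16/3, 4, -8/3]
R3 ← R3 + (2/3)·R1: [0, 20/3, 5, -10/3]
R3 ← R3 − (5/4)·R2: [0, 0, 0, 0]
The echelon form has 2 nonzero rows, and every pivot lies in the first 3 columns, so rank(B) = rank([B|b]) = 2.
The system is consistent.
Free variables = (unknowns) − (rank) = 3 − 2 = 1.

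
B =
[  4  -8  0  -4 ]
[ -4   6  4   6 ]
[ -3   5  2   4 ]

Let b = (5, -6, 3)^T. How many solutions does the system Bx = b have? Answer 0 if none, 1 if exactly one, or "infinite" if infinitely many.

0

Row reduce the augmented matrix [B | b].
R2 ← R2 + R1: [0, -2, 4, 2, -1]
R3 ← R3 + (3/4)·R1: [0, -1, 2, 1, 27/4]
R3 ← R3 − (1/2)·R2: [0, 0, 0, 0, 29/4]
The echelon form has 3 nonzero rows; the last pivot sits in the augmented column, so rank(B) = 2 but rank([B|b]) = 3.
Since the ranks differ, the system is inconsistent.
It has no solutions.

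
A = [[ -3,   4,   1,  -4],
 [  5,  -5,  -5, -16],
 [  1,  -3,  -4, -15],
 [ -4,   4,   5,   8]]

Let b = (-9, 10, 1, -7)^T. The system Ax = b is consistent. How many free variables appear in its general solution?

0

Row reduce the augmented matrix [A | b].
R2 ← R2 + (5/3)·R1: [0, 5/3, -10/3, -68/3, -5]
R3 ← R3 + (1/3)·R1: [0, -5/3, -11/3, -49/3, -2]
R4 ← R4 − (4/3)·R1: [0, -4/3, 11/3, 40/3, 5]
R3 ← R3 + R2: [0, 0, -7, -39, -7]
R4 ← R4 + (4/5)·R2: [0, 0, 1, -24/5, 1]
R4 ← R4 + (1/7)·R3: [0, 0, 0, -363/35, 0]
The echelon form has 4 nonzero rows, and every pivot lies in the first 4 columns, so rank(A) = rank([A|b]) = 4.
The system is consistent.
Free variables = (unknowns) − (rank) = 4 − 4 = 0.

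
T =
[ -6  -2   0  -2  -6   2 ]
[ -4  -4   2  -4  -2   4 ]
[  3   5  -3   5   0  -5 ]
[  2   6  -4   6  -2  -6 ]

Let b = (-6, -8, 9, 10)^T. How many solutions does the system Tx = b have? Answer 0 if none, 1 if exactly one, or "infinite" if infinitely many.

Row reduce the augmented matrix [T | b].
R2 ← R2 − (2/3)·R1: [0, -8/3, 2, -8/3, 2, 8/3, -4]
R3 ← R3 + (1/2)·R1: [0, 4, -3, 4, -3, -4, 6]
R4 ← R4 + (1/3)·R1: [0, 16/3, -4, 16/3, -4, -16/3, 8]
R3 ← R3 + (3/2)·R2: [0, 0, 0, 0, 0, 0, 0]
R4 ← R4 + (2)·R2: [0, 0, 0, 0, 0, 0, 0]
The echelon form has 2 nonzero rows, and every pivot lies in the first 6 columns, so rank(T) = rank([T|b]) = 2.
The system is consistent.
rank = 2 < 6 unknowns, so there are infinitely many solutions.

infinite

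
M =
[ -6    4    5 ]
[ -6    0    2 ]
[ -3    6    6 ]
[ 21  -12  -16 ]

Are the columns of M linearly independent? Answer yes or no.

yes

Row reduce M to echelon form.
R2 ← R2 − R1: [0, -4, -3]
R3 ← R3 − (1/2)·R1: [0, 4, 7/2]
R4 ← R4 + (7/2)·R1: [0, 2, 3/2]
R3 ← R3 + R2: [0, 0, 1/2]
R4 ← R4 + (1/2)·R2: [0, 0, 0]
3 pivots among 3 columns.
Every column is a pivot column, so the columns are linearly independent.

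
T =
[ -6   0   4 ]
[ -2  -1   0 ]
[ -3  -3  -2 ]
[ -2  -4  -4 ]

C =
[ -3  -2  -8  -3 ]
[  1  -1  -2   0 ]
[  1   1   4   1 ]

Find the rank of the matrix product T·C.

First compute TC:
[[ 22,  16,  64,  22],
 [  5,   5,  18,   6],
 [  4,   7,  22,   7],
 [ -2,   4,   8,   2]]
Now row reduce the product.
R2 ← R2 − (5/22)·R1: [0, 15/11, 38/11, 1]
R3 ← R3 − (2/11)·R1: [0, 45/11, 114/11, 3]
R4 ← R4 + (1/11)·R1: [0, 60/11, 152/11, 4]
R3 ← R3 − (3)·R2: [0, 0, 0, 0]
R4 ← R4 − (4)·R2: [0, 0, 0, 0]
2 nonzero rows, so rank(TC) = 2.

2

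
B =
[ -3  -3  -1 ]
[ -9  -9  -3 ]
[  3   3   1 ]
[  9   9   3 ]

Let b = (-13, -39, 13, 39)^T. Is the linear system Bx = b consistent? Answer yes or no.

Row reduce the augmented matrix [B | b].
R2 ← R2 − (3)·R1: [0, 0, 0, 0]
R3 ← R3 + R1: [0, 0, 0, 0]
R4 ← R4 + (3)·R1: [0, 0, 0, 0]
The echelon form has 1 nonzero rows, and every pivot lies in the first 3 columns, so rank(B) = rank([B|b]) = 1.
The system is consistent.

yes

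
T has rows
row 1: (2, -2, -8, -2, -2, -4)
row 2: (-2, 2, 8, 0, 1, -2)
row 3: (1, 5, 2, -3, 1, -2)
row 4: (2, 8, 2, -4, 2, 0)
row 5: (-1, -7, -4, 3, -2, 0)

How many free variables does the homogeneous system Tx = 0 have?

3

Row reduce to echelon form.
R2 ← R2 + R1: [0, 0, 0, -2, -1, -6]
R3 ← R3 − (1/2)·R1: [0, 6, 6, -2, 2, 0]
R4 ← R4 − R1: [0, 10, 10, -2, 4, 4]
R5 ← R5 + (1/2)·R1: [0, -8, -8, 2, -3, -2]
Swap R2 ↔ R3
R4 ← R4 − (5/3)·R2: [0, 0, 0, 4/3, 2/3, 4]
R5 ← R5 + (4/3)·R2: [0, 0, 0, -2/3, -1/3, -2]
R4 ← R4 + (2/3)·R3: [0, 0, 0, 0, 0, 0]
R5 ← R5 − (1/3)·R3: [0, 0, 0, 0, 0, 0]
3 nonzero rows, so rank(T) = 3.
T has 6 columns; by rank–nullity, nullity = 6 − 3 = 3.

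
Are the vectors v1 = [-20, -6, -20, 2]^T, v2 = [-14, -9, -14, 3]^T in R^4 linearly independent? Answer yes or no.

yes

Form the matrix with these vectors as rows and row reduce.
R2 ← R2 − (7/10)·R1: [0, -24/5, 0, 8/5]
2 nonzero rows, so the 2 vectors span a space of dimension 2.
Since 2 = 2, the vectors are linearly independent.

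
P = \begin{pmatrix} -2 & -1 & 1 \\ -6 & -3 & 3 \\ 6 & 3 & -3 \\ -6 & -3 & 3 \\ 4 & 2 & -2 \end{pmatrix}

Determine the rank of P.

1

Row reduce to echelon form.
R2 ← R2 − (3)·R1: [0, 0, 0]
R3 ← R3 + (3)·R1: [0, 0, 0]
R4 ← R4 − (3)·R1: [0, 0, 0]
R5 ← R5 + (2)·R1: [0, 0, 0]
Echelon form has 1 nonzero row, so rank(P) = 1.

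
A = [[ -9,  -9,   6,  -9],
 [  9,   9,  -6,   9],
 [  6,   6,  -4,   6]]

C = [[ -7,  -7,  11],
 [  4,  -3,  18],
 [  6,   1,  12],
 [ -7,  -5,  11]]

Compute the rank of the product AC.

First compute AC:
[[126, 141, -288],
 [-126, -141, 288],
 [-84, -94, 192]]
Now row reduce the product.
R2 ← R2 + R1: [0, 0, 0]
R3 ← R3 + (2/3)·R1: [0, 0, 0]
1 nonzero row, so rank(AC) = 1.

1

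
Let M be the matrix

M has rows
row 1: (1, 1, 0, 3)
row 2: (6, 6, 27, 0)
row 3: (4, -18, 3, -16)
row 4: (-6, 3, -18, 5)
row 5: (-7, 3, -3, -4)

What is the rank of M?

4

Row reduce to echelon form.
R2 ← R2 − (6)·R1: [0, 0, 27, -18]
R3 ← R3 − (4)·R1: [0, -22, 3, -28]
R4 ← R4 + (6)·R1: [0, 9, -18, 23]
R5 ← R5 + (7)·R1: [0, 10, -3, 17]
Swap R2 ↔ R3
R4 ← R4 + (9/22)·R2: [0, 0, -369/22, 127/11]
R5 ← R5 + (5/11)·R2: [0, 0, -18/11, 47/11]
R4 ← R4 + (41/66)·R3: [0, 0, 0, 4/11]
R5 ← R5 + (2/33)·R3: [0, 0, 0, 35/11]
R5 ← R5 − (35/4)·R4: [0, 0, 0, 0]
Echelon form has 4 nonzero rows, so rank(M) = 4.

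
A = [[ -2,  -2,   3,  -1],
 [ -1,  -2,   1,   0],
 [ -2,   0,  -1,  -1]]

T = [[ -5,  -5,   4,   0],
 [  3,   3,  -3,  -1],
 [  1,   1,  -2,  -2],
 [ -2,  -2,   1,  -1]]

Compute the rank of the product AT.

2

First compute AT:
[[  9,   9,  -9,  -3],
 [  0,   0,   0,   0],
 [ 11,  11,  -7,   3]]
Now row reduce the product.
R3 ← R3 − (11/9)·R1: [0, 0, 4, 20/3]
Swap R2 ↔ R3
2 nonzero rows, so rank(AT) = 2.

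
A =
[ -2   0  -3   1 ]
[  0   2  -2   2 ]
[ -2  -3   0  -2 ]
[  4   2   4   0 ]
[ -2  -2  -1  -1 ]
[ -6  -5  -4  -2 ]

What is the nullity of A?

2

Row reduce to echelon form.
R3 ← R3 − R1: [0, -3, 3, -3]
R4 ← R4 + (2)·R1: [0, 2, -2, 2]
R5 ← R5 − R1: [0, -2, 2, -2]
R6 ← R6 − (3)·R1: [0, -5, 5, -5]
R3 ← R3 + (3/2)·R2: [0, 0, 0, 0]
R4 ← R4 − R2: [0, 0, 0, 0]
R5 ← R5 + R2: [0, 0, 0, 0]
R6 ← R6 + (5/2)·R2: [0, 0, 0, 0]
2 nonzero rows, so rank(A) = 2.
A has 4 columns; by rank–nullity, nullity = 4 − 2 = 2.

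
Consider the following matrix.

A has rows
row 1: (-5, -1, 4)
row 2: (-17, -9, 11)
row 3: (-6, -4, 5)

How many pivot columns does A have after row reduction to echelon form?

Row reduce to echelon form.
R2 ← R2 − (17/5)·R1: [0, -28/5, -13/5]
R3 ← R3 − (6/5)·R1: [0, -14/5, 1/5]
R3 ← R3 − (1/2)·R2: [0, 0, 3/2]
Echelon form has 3 nonzero rows, so rank(A) = 3.
Each nonzero row contributes one pivot column: 3 pivot columns.

3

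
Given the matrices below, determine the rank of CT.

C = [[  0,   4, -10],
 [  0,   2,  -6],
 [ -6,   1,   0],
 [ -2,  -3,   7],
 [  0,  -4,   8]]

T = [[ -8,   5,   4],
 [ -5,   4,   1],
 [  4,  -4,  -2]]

First compute CT:
[[-60,  56,  24],
 [-34,  32,  14],
 [ 43, -26, -23],
 [ 59, -50, -25],
 [ 52, -48, -20]]
Now row reduce the product.
R2 ← R2 − (17/30)·R1: [0, 4/15, 2/5]
R3 ← R3 + (43/60)·R1: [0, 212/15, -29/5]
R4 ← R4 + (59/60)·R1: [0, 76/15, -7/5]
R5 ← R5 + (13/15)·R1: [0, 8/15, 4/5]
R3 ← R3 − (53)·R2: [0, 0, -27]
R4 ← R4 − (19)·R2: [0, 0, -9]
R5 ← R5 − (2)·R2: [0, 0, 0]
R4 ← R4 − (1/3)·R3: [0, 0, 0]
3 nonzero rows, so rank(CT) = 3.

3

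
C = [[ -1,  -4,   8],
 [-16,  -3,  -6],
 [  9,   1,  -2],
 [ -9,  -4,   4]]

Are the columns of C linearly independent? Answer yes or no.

Row reduce C to echelon form.
R2 ← R2 − (16)·R1: [0, 61, -134]
R3 ← R3 + (9)·R1: [0, -35, 70]
R4 ← R4 − (9)·R1: [0, 32, -68]
R3 ← R3 + (35/61)·R2: [0, 0, -420/61]
R4 ← R4 − (32/61)·R2: [0, 0, 140/61]
R4 ← R4 + (1/3)·R3: [0, 0, 0]
3 pivots among 3 columns.
Every column is a pivot column, so the columns are linearly independent.

yes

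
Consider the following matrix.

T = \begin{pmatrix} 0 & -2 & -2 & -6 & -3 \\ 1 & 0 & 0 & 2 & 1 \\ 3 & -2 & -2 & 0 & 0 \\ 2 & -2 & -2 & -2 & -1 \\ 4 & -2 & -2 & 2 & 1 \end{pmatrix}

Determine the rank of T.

2

Row reduce to echelon form.
Swap R1 ↔ R2
R3 ← R3 − (3)·R1: [0, -2, -2, -6, -3]
R4 ← R4 − (2)·R1: [0, -2, -2, -6, -3]
R5 ← R5 − (4)·R1: [0, -2, -2, -6, -3]
R3 ← R3 − R2: [0, 0, 0, 0, 0]
R4 ← R4 − R2: [0, 0, 0, 0, 0]
R5 ← R5 − R2: [0, 0, 0, 0, 0]
Echelon form has 2 nonzero rows, so rank(T) = 2.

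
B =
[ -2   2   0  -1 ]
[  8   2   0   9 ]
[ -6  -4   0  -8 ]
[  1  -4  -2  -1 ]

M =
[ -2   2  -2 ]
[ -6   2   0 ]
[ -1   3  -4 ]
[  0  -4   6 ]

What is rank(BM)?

2

First compute BM:
[[ -8,   4,  -2],
 [-28, -16,  38],
 [ 36,  12, -36],
 [ 24,  -8,   0]]
Now row reduce the product.
R2 ← R2 − (7/2)·R1: [0, -30, 45]
R3 ← R3 + (9/2)·R1: [0, 30, -45]
R4 ← R4 + (3)·R1: [0, 4, -6]
R3 ← R3 + R2: [0, 0, 0]
R4 ← R4 + (2/15)·R2: [0, 0, 0]
2 nonzero rows, so rank(BM) = 2.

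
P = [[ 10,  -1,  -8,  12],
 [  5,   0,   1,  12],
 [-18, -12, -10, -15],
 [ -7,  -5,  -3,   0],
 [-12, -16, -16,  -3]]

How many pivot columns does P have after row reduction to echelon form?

4

Row reduce to echelon form.
R2 ← R2 − (1/2)·R1: [0, 1/2, 5, 6]
R3 ← R3 + (9/5)·R1: [0, -69/5, -122/5, 33/5]
R4 ← R4 + (7/10)·R1: [0, -57/10, -43/5, 42/5]
R5 ← R5 + (6/5)·R1: [0, -86/5, -128/5, 57/5]
R3 ← R3 + (138/5)·R2: [0, 0, 568/5, 861/5]
R4 ← R4 + (57/5)·R2: [0, 0, 242/5, 384/5]
R5 ← R5 + (172/5)·R2: [0, 0, 732/5, 1089/5]
R4 ← R4 − (121/284)·R3: [0, 0, 0, 975/284]
R5 ← R5 − (183/142)·R3: [0, 0, 0, -585/142]
R5 ← R5 + (6/5)·R4: [0, 0, 0, 0]
Echelon form has 4 nonzero rows, so rank(P) = 4.
Each nonzero row contributes one pivot column: 4 pivot columns.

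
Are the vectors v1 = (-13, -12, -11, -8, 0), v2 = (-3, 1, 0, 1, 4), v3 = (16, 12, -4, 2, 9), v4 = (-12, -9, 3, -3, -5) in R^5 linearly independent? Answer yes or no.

Form the matrix with these vectors as rows and row reduce.
R2 ← R2 − (3/13)·R1: [0, 49/13, 33/13, 37/13, 4]
R3 ← R3 + (16/13)·R1: [0, -36/13, -228/13, -102/13, 9]
R4 ← R4 − (12/13)·R1: [0, 27/13, 171/13, 57/13, -5]
R3 ← R3 + (36/49)·R2: [0, 0, -768/49, -282/49, 585/49]
R4 ← R4 − (27/49)·R2: [0, 0, 576/49, 138/49, -353/49]
R4 ← R4 + (3/4)·R3: [0, 0, 0, -3/2, 7/4]
4 nonzero rows, so the 4 vectors span a space of dimension 4.
Since 4 = 4, the vectors are linearly independent.

yes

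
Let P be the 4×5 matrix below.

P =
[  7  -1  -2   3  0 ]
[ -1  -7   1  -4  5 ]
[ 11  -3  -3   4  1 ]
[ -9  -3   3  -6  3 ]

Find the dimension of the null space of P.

Row reduce to echelon form.
R2 ← R2 + (1/7)·R1: [0, -50/7, 5/7, -25/7, 5]
R3 ← R3 − (11/7)·R1: [0, -10/7, 1/7, -5/7, 1]
R4 ← R4 + (9/7)·R1: [0, -30/7, 3/7, -15/7, 3]
R3 ← R3 − (1/5)·R2: [0, 0, 0, 0, 0]
R4 ← R4 − (3/5)·R2: [0, 0, 0, 0, 0]
2 nonzero rows, so rank(P) = 2.
P has 5 columns; by rank–nullity, nullity = 5 − 2 = 3.

3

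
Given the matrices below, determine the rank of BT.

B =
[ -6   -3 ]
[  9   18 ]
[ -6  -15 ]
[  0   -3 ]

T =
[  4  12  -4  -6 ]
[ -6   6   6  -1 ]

First compute BT:
[[ -6, -90,   6,  39],
 [-72, 216,  72, -72],
 [ 66, -162, -66,  51],
 [ 18, -18, -18,   3]]
Now row reduce the product.
R2 ← R2 − (12)·R1: [0, 1296, 0, -540]
R3 ← R3 + (11)·R1: [0, -1152, 0, 480]
R4 ← R4 + (3)·R1: [0, -288, 0, 120]
R3 ← R3 + (8/9)·R2: [0, 0, 0, 0]
R4 ← R4 + (2/9)·R2: [0, 0, 0, 0]
2 nonzero rows, so rank(BT) = 2.

2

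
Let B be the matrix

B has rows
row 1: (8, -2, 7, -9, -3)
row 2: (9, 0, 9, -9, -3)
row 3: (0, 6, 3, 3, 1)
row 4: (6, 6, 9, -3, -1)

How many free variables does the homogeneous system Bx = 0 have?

3

Row reduce to echelon form.
R2 ← R2 − (9/8)·R1: [0, 9/4, 9/8, 9/8, 3/8]
R4 ← R4 − (3/4)·R1: [0, 15/2, 15/4, 15/4, 5/4]
R3 ← R3 − (8/3)·R2: [0, 0, 0, 0, 0]
R4 ← R4 − (10/3)·R2: [0, 0, 0, 0, 0]
2 nonzero rows, so rank(B) = 2.
B has 5 columns; by rank–nullity, nullity = 5 − 2 = 3.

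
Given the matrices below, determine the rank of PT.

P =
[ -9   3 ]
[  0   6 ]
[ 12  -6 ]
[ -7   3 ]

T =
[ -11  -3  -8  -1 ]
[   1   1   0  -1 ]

First compute PT:
[[102,  30,  72,   6],
 [  6,   6,   0,  -6],
 [-138, -42, -96,  -6],
 [ 80,  24,  56,   4]]
Now row reduce the product.
R2 ← R2 − (1/17)·R1: [0, 72/17, -72/17, -108/17]
R3 ← R3 + (23/17)·R1: [0, -24/17, 24/17, 36/17]
R4 ← R4 − (40/51)·R1: [0, 8/17, -8/17, -12/17]
R3 ← R3 + (1/3)·R2: [0, 0, 0, 0]
R4 ← R4 − (1/9)·R2: [0, 0, 0, 0]
2 nonzero rows, so rank(PT) = 2.

2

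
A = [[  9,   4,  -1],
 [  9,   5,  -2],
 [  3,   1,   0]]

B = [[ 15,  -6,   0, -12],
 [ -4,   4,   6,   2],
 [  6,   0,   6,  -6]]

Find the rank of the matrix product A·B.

First compute AB:
[[113, -38,  18, -94],
 [103, -34,  18, -86],
 [ 41, -14,   6, -34]]
Now row reduce the product.
R2 ← R2 − (103/113)·R1: [0, 72/113, 180/113, -36/113]
R3 ← R3 − (41/113)·R1: [0, -24/113, -60/113, 12/113]
R3 ← R3 + (1/3)·R2: [0, 0, 0, 0]
2 nonzero rows, so rank(AB) = 2.

2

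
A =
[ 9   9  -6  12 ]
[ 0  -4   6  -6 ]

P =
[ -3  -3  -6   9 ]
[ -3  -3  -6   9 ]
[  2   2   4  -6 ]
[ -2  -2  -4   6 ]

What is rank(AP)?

1

First compute AP:
[[-90, -90, -180, 270],
 [ 36,  36,  72, -108]]
Now row reduce the product.
R2 ← R2 + (2/5)·R1: [0, 0, 0, 0]
1 nonzero row, so rank(AP) = 1.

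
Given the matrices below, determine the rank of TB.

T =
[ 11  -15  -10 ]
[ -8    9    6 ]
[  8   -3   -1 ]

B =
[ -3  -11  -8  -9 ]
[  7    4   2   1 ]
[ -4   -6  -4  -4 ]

First compute TB:
[[-98, -121, -78, -74],
 [ 63,  88,  58,  57],
 [-41, -94, -66, -71]]
Now row reduce the product.
R2 ← R2 + (9/14)·R1: [0, 143/14, 55/7, 66/7]
R3 ← R3 − (41/98)·R1: [0, -4251/98, -1635/49, -1962/49]
R3 ← R3 + (327/77)·R2: [0, 0, 0, 0]
2 nonzero rows, so rank(TB) = 2.

2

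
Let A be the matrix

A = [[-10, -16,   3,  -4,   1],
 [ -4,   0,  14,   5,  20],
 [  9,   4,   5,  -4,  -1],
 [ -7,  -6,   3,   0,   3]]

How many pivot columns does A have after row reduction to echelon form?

4

Row reduce to echelon form.
R2 ← R2 − (2/5)·R1: [0, 32/5, 64/5, 33/5, 98/5]
R3 ← R3 + (9/10)·R1: [0, -52/5, 77/10, -38/5, -1/10]
R4 ← R4 − (7/10)·R1: [0, 26/5, 9/10, 14/5, 23/10]
R3 ← R3 + (13/8)·R2: [0, 0, 57/2, 25/8, 127/4]
R4 ← R4 − (13/16)·R2: [0, 0, -19/2, -41/16, -109/8]
R4 ← R4 + (1/3)·R3: [0, 0, 0, -73/48, -73/24]
Echelon form has 4 nonzero rows, so rank(A) = 4.
Each nonzero row contributes one pivot column: 4 pivot columns.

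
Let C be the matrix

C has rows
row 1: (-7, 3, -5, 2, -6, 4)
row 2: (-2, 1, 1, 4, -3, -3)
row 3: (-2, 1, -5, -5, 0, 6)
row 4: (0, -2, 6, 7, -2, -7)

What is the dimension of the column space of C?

Row reduce to echelon form.
R2 ← R2 − (2/7)·R1: [0, 1/7, 17/7, 24/7, -9/7, -29/7]
R3 ← R3 − (2/7)·R1: [0, 1/7, -25/7, -39/7, 12/7, 34/7]
R3 ← R3 − R2: [0, 0, -6, -9, 3, 9]
R4 ← R4 + (14)·R2: [0, 0, 40, 55, -20, -65]
R4 ← R4 + (20/3)·R3: [0, 0, 0, -5, 0, -5]
Echelon form has 4 nonzero rows, so rank(C) = 4.
The column space has dimension equal to the rank: 4.

4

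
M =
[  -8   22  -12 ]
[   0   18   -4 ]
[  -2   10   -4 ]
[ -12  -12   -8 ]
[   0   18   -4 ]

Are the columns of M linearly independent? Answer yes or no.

no

Row reduce M to echelon form.
R3 ← R3 − (1/4)·R1: [0, 9/2, -1]
R4 ← R4 − (3/2)·R1: [0, -45, 10]
R3 ← R3 − (1/4)·R2: [0, 0, 0]
R4 ← R4 + (5/2)·R2: [0, 0, 0]
R5 ← R5 − R2: [0, 0, 0]
2 pivots among 3 columns.
Only 2 < 3 pivot columns, so the columns are linearly dependent.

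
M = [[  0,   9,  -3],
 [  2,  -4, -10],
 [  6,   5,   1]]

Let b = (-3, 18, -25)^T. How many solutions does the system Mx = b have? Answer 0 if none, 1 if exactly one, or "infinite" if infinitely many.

1

Row reduce the augmented matrix [M | b].
Swap R1 ↔ R2
R3 ← R3 − (3)·R1: [0, 17, 31, -79]
R3 ← R3 − (17/9)·R2: [0, 0, 110/3, -220/3]
The echelon form has 3 nonzero rows, and every pivot lies in the first 3 columns, so rank(M) = rank([M|b]) = 3.
The system is consistent.
rank = 3 = number of unknowns, so the solution is unique.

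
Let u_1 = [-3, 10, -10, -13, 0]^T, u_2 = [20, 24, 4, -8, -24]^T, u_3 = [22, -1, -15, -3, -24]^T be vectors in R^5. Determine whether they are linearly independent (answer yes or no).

yes

Form the matrix with these vectors as rows and row reduce.
R2 ← R2 + (20/3)·R1: [0, 272/3, -188/3, -284/3, -24]
R3 ← R3 + (22/3)·R1: [0, 217/3, -265/3, -295/3, -24]
R3 ← R3 − (217/272)·R2: [0, 0, -2607/68, -1551/68, -165/34]
3 nonzero rows, so the 3 vectors span a space of dimension 3.
Since 3 = 3, the vectors are linearly independent.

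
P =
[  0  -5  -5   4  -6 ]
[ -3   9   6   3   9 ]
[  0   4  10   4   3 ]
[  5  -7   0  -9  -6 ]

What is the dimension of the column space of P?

Row reduce to echelon form.
Swap R1 ↔ R2
R4 ← R4 + (5/3)·R1: [0, 8, 10, -4, 9]
R3 ← R3 + (4/5)·R2: [0, 0, 6, 36/5, -9/5]
R4 ← R4 + (8/5)·R2: [0, 0, 2, 12/5, -3/5]
R4 ← R4 − (1/3)·R3: [0, 0, 0, 0, 0]
Echelon form has 3 nonzero rows, so rank(P) = 3.
The column space has dimension equal to the rank: 3.

3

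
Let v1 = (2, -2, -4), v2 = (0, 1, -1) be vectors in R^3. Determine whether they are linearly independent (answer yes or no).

Form the matrix with these vectors as rows and row reduce.
2 nonzero rows, so the 2 vectors span a space of dimension 2.
Since 2 = 2, the vectors are linearly independent.

yes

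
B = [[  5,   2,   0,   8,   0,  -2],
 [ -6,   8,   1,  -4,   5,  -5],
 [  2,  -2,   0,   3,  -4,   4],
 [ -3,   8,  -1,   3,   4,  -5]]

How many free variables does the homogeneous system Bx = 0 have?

2

Row reduce to echelon form.
R2 ← R2 + (6/5)·R1: [0, 52/5, 1, 28/5, 5, -37/5]
R3 ← R3 − (2/5)·R1: [0, -14/5, 0, -1/5, -4, 24/5]
R4 ← R4 + (3/5)·R1: [0, 46/5, -1, 39/5, 4, -31/5]
R3 ← R3 + (7/26)·R2: [0, 0, 7/26, 17/13, -69/26, 73/26]
R4 ← R4 − (23/26)·R2: [0, 0, -49/26, 37/13, -11/26, 9/26]
R4 ← R4 + (7)·R3: [0, 0, 0, 12, -19, 20]
4 nonzero rows, so rank(B) = 4.
B has 6 columns; by rank–nullity, nullity = 6 − 4 = 2.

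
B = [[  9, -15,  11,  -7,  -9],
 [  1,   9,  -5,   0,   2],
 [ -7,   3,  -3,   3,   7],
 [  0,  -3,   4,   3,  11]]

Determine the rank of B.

4

Row reduce to echelon form.
R2 ← R2 − (1/9)·R1: [0, 32/3, -56/9, 7/9, 3]
R3 ← R3 + (7/9)·R1: [0, -26/3, 50/9, -22/9, 0]
R3 ← R3 + (13/16)·R2: [0, 0, 1/2, -29/16, 39/16]
R4 ← R4 + (9/32)·R2: [0, 0, 9/4, 103/32, 379/32]
R4 ← R4 − (9/2)·R3: [0, 0, 0, 91/8, 7/8]
Echelon form has 4 nonzero rows, so rank(B) = 4.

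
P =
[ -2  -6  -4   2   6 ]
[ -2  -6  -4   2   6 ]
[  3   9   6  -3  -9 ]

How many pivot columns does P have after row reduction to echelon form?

1

Row reduce to echelon form.
R2 ← R2 − R1: [0, 0, 0, 0, 0]
R3 ← R3 + (3/2)·R1: [0, 0, 0, 0, 0]
Echelon form has 1 nonzero row, so rank(P) = 1.
Each nonzero row contributes one pivot column: 1 pivot columns.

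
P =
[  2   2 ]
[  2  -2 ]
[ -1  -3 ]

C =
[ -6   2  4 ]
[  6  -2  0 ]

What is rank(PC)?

First compute PC:
[[  0,   0,   8],
 [-24,   8,   8],
 [-12,   4,  -4]]
Now row reduce the product.
Swap R1 ↔ R2
R3 ← R3 − (1/2)·R1: [0, 0, -8]
R3 ← R3 + R2: [0, 0, 0]
2 nonzero rows, so rank(PC) = 2.

2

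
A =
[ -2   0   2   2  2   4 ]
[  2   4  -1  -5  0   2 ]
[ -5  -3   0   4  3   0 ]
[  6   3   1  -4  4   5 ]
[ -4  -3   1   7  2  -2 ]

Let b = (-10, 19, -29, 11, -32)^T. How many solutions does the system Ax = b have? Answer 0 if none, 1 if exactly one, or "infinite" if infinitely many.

Row reduce the augmented matrix [A | b].
R2 ← R2 + R1: [0, 4, 1, -3, 2, 6, 9]
R3 ← R3 − (5/2)·R1: [0, -3, -5, -1, -2, -10, -4]
R4 ← R4 + (3)·R1: [0, 3, 7, 2, 10, 17, -19]
R5 ← R5 − (2)·R1: [0, -3, -3, 3, -2, -10, -12]
R3 ← R3 + (3/4)·R2: [0, 0, -17/4, -13/4, -1/2, -11/2, 11/4]
R4 ← R4 − (3/4)·R2: [0, 0, 25/4, 17/4, 17/2, 25/2, -103/4]
R5 ← R5 + (3/4)·R2: [0, 0, -9/4, 3/4, -1/2, -11/2, -21/4]
R4 ← R4 + (25/17)·R3: [0, 0, 0, -9/17, 132/17, 75/17, -369/17]
R5 ← R5 − (9/17)·R3: [0, 0, 0, 42/17, -4/17, -44/17, -114/17]
R5 ← R5 + (14/3)·R4: [0, 0, 0, 0, 36, 18, -108]
The echelon form has 5 nonzero rows, and every pivot lies in the first 6 columns, so rank(A) = rank([A|b]) = 5.
The system is consistent.
rank = 5 < 6 unknowns, so there are infinitely many solutions.

infinite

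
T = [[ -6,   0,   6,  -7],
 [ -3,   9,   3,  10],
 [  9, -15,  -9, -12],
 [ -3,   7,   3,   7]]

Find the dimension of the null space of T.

2

Row reduce to echelon form.
R2 ← R2 − (1/2)·R1: [0, 9, 0, 27/2]
R3 ← R3 + (3/2)·R1: [0, -15, 0, -45/2]
R4 ← R4 − (1/2)·R1: [0, 7, 0, 21/2]
R3 ← R3 + (5/3)·R2: [0, 0, 0, 0]
R4 ← R4 − (7/9)·R2: [0, 0, 0, 0]
2 nonzero rows, so rank(T) = 2.
T has 4 columns; by rank–nullity, nullity = 4 − 2 = 2.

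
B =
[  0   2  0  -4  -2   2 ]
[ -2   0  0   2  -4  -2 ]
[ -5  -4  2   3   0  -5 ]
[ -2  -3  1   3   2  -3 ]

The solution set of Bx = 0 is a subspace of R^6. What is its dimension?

3

Row reduce to echelon form.
Swap R1 ↔ R2
R3 ← R3 − (5/2)·R1: [0, -4, 2, -2, 10, 0]
R4 ← R4 − R1: [0, -3, 1, 1, 6, -1]
R3 ← R3 + (2)·R2: [0, 0, 2, -10, 6, 4]
R4 ← R4 + (3/2)·R2: [0, 0, 1, -5, 3, 2]
R4 ← R4 − (1/2)·R3: [0, 0, 0, 0, 0, 0]
3 nonzero rows, so rank(B) = 3.
B has 6 columns; by rank–nullity, nullity = 6 − 3 = 3.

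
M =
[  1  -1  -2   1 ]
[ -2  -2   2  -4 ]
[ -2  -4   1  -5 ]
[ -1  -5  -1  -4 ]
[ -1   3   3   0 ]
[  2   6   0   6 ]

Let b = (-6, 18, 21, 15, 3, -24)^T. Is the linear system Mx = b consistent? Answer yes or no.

yes

Row reduce the augmented matrix [M | b].
R2 ← R2 + (2)·R1: [0, -4, -2, -2, 6]
R3 ← R3 + (2)·R1: [0, -6, -3, -3, 9]
R4 ← R4 + R1: [0, -6, -3, -3, 9]
R5 ← R5 + R1: [0, 2, 1, 1, -3]
R6 ← R6 − (2)·R1: [0, 8, 4, 4, -12]
R3 ← R3 − (3/2)·R2: [0, 0, 0, 0, 0]
R4 ← R4 − (3/2)·R2: [0, 0, 0, 0, 0]
R5 ← R5 + (1/2)·R2: [0, 0, 0, 0, 0]
R6 ← R6 + (2)·R2: [0, 0, 0, 0, 0]
The echelon form has 2 nonzero rows, and every pivot lies in the first 4 columns, so rank(M) = rank([M|b]) = 2.
The system is consistent.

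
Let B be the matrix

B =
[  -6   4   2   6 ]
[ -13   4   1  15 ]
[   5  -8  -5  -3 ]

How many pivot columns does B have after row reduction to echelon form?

2

Row reduce to echelon form.
R2 ← R2 − (13/6)·R1: [0, -14/3, -10/3, 2]
R3 ← R3 + (5/6)·R1: [0, -14/3, -10/3, 2]
R3 ← R3 − R2: [0, 0, 0, 0]
Echelon form has 2 nonzero rows, so rank(B) = 2.
Each nonzero row contributes one pivot column: 2 pivot columns.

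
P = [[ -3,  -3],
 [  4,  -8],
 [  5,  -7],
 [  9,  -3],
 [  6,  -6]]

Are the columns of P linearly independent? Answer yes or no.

yes

Row reduce P to echelon form.
R2 ← R2 + (4/3)·R1: [0, -12]
R3 ← R3 + (5/3)·R1: [0, -12]
R4 ← R4 + (3)·R1: [0, -12]
R5 ← R5 + (2)·R1: [0, -12]
R3 ← R3 − R2: [0, 0]
R4 ← R4 − R2: [0, 0]
R5 ← R5 − R2: [0, 0]
2 pivots among 2 columns.
Every column is a pivot column, so the columns are linearly independent.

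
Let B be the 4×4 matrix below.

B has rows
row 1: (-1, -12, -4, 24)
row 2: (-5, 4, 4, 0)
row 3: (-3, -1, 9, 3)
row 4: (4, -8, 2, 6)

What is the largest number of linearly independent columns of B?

3

Row reduce to echelon form.
R2 ← R2 − (5)·R1: [0, 64, 24, -120]
R3 ← R3 − (3)·R1: [0, 35, 21, -69]
R4 ← R4 + (4)·R1: [0, -56, -14, 102]
R3 ← R3 − (35/64)·R2: [0, 0, 63/8, -27/8]
R4 ← R4 + (7/8)·R2: [0, 0, 7, -3]
R4 ← R4 − (8/9)·R3: [0, 0, 0, 0]
Echelon form has 3 nonzero rows, so rank(B) = 3.
The rank gives the maximum number of linearly independent columns: 3.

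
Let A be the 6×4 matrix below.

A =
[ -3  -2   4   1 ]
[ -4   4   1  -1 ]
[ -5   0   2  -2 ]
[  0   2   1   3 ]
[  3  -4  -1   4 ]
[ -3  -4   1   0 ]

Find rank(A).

Row reduce to echelon form.
R2 ← R2 − (4/3)·R1: [0, 20/3, -13/3, -7/3]
R3 ← R3 − (5/3)·R1: [0, 10/3, -14/3, -11/3]
R5 ← R5 + R1: [0, -6, 3, 5]
R6 ← R6 − R1: [0, -2, -3, -1]
R3 ← R3 − (1/2)·R2: [0, 0, -5/2, -5/2]
R4 ← R4 − (3/10)·R2: [0, 0, 23/10, 37/10]
R5 ← R5 + (9/10)·R2: [0, 0, -9/10, 29/10]
R6 ← R6 + (3/10)·R2: [0, 0, -43/10, -17/10]
R4 ← R4 + (23/25)·R3: [0, 0, 0, 7/5]
R5 ← R5 − (9/25)·R3: [0, 0, 0, 19/5]
R6 ← R6 − (43/25)·R3: [0, 0, 0, 13/5]
R5 ← R5 − (19/7)·R4: [0, 0, 0, 0]
R6 ← R6 − (13/7)·R4: [0, 0, 0, 0]
Echelon form has 4 nonzero rows, so rank(A) = 4.

4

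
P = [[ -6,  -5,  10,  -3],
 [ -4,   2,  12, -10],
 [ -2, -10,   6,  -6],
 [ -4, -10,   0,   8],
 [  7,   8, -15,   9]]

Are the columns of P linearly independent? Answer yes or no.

Row reduce P to echelon form.
R2 ← R2 − (2/3)·R1: [0, 16/3, 16/3, -8]
R3 ← R3 − (1/3)·R1: [0, -25/3, 8/3, -5]
R4 ← R4 − (2/3)·R1: [0, -20/3, -20/3, 10]
R5 ← R5 + (7/6)·R1: [0, 13/6, -10/3, 11/2]
R3 ← R3 + (25/16)·R2: [0, 0, 11, -35/2]
R4 ← R4 + (5/4)·R2: [0, 0, 0, 0]
R5 ← R5 − (13/32)·R2: [0, 0, -11/2, 35/4]
R5 ← R5 + (1/2)·R3: [0, 0, 0, 0]
3 pivots among 4 columns.
Only 3 < 4 pivot columns, so the columns are linearly dependent.

no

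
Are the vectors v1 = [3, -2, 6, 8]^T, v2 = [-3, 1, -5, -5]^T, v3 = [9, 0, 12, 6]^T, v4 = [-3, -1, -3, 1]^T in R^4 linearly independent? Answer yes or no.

Form the matrix with these vectors as rows and row reduce.
R2 ← R2 + R1: [0, -1, 1, 3]
R3 ← R3 − (3)·R1: [0, 6, -6, -18]
R4 ← R4 + R1: [0, -3, 3, 9]
R3 ← R3 + (6)·R2: [0, 0, 0, 0]
R4 ← R4 − (3)·R2: [0, 0, 0, 0]
2 nonzero rows, so the 4 vectors span a space of dimension 2.
Since 2 < 4, the vectors are linearly dependent.

no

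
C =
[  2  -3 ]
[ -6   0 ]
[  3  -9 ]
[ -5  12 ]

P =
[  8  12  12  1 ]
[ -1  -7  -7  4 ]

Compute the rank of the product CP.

2

First compute CP:
[[ 19,  45,  45, -10],
 [-48, -72, -72,  -6],
 [ 33,  99,  99, -33],
 [-52, -144, -144,  43]]
Now row reduce the product.
R2 ← R2 + (48/19)·R1: [0, 792/19, 792/19, -594/19]
R3 ← R3 − (33/19)·R1: [0, 396/19, 396/19, -297/19]
R4 ← R4 + (52/19)·R1: [0, -396/19, -396/19, 297/19]
R3 ← R3 − (1/2)·R2: [0, 0, 0, 0]
R4 ← R4 + (1/2)·R2: [0, 0, 0, 0]
2 nonzero rows, so rank(CP) = 2.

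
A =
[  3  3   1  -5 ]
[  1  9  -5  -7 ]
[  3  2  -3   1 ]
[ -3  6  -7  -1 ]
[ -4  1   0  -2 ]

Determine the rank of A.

Row reduce to echelon form.
R2 ← R2 − (1/3)·R1: [0, 8, -16/3, -16/3]
R3 ← R3 − R1: [0, -1, -4, 6]
R4 ← R4 + R1: [0, 9, -6, -6]
R5 ← R5 + (4/3)·R1: [0, 5, 4/3, -26/3]
R3 ← R3 + (1/8)·R2: [0, 0, -14/3, 16/3]
R4 ← R4 − (9/8)·R2: [0, 0, 0, 0]
R5 ← R5 − (5/8)·R2: [0, 0, 14/3, -16/3]
R5 ← R5 + R3: [0, 0, 0, 0]
Echelon form has 3 nonzero rows, so rank(A) = 3.

3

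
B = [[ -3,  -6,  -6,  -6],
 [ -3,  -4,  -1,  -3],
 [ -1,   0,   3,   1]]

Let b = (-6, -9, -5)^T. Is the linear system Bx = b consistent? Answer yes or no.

Row reduce the augmented matrix [B | b].
R2 ← R2 − R1: [0, 2, 5, 3, -3]
R3 ← R3 − (1/3)·R1: [0, 2, 5, 3, -3]
R3 ← R3 − R2: [0, 0, 0, 0, 0]
The echelon form has 2 nonzero rows, and every pivot lies in the first 4 columns, so rank(B) = rank([B|b]) = 2.
The system is consistent.

yes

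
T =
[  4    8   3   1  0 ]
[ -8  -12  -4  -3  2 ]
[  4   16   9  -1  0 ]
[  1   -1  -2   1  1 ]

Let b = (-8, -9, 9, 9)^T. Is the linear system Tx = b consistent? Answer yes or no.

no

Row reduce the augmented matrix [T | b].
R2 ← R2 + (2)·R1: [0, 4, 2, -1, 2, -25]
R3 ← R3 − R1: [0, 8, 6, -2, 0, 17]
R4 ← R4 − (1/4)·R1: [0, -3, -11/4, 3/4, 1, 11]
R3 ← R3 − (2)·R2: [0, 0, 2, 0, -4, 67]
R4 ← R4 + (3/4)·R2: [0, 0, -5/4, 0, 5/2, -31/4]
R4 ← R4 + (5/8)·R3: [0, 0, 0, 0, 0, 273/8]
The echelon form has 4 nonzero rows; the last pivot sits in the augmented column, so rank(T) = 3 but rank([T|b]) = 4.
Since the ranks differ, the system is inconsistent.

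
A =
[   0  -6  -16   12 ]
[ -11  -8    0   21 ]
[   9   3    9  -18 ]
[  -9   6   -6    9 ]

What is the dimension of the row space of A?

3

Row reduce to echelon form.
Swap R1 ↔ R2
R3 ← R3 + (9/11)·R1: [0, -39/11, 9, -9/11]
R4 ← R4 − (9/11)·R1: [0, 138/11, -6, -90/11]
R3 ← R3 − (13/22)·R2: [0, 0, 203/11, -87/11]
R4 ← R4 + (23/11)·R2: [0, 0, -434/11, 186/11]
R4 ← R4 + (62/29)·R3: [0, 0, 0, 0]
Echelon form has 3 nonzero rows, so rank(A) = 3.
The row space has dimension equal to the rank: 3.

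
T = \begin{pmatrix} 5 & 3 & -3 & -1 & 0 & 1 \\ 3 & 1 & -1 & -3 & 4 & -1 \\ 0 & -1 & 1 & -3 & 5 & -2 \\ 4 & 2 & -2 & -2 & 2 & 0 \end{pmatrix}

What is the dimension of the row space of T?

Row reduce to echelon form.
R2 ← R2 − (3/5)·R1: [0, -4/5, 4/5, -12/5, 4, -8/5]
R4 ← R4 − (4/5)·R1: [0, -2/5, 2/5, -6/5, 2, -4/5]
R3 ← R3 − (5/4)·R2: [0, 0, 0, 0, 0, 0]
R4 ← R4 − (1/2)·R2: [0, 0, 0, 0, 0, 0]
Echelon form has 2 nonzero rows, so rank(T) = 2.
The row space has dimension equal to the rank: 2.

2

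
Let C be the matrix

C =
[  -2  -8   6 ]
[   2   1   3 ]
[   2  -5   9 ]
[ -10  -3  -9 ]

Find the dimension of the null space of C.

Row reduce to echelon form.
R2 ← R2 + R1: [0, -7, 9]
R3 ← R3 + R1: [0, -13, 15]
R4 ← R4 − (5)·R1: [0, 37, -39]
R3 ← R3 − (13/7)·R2: [0, 0, -12/7]
R4 ← R4 + (37/7)·R2: [0, 0, 60/7]
R4 ← R4 + (5)·R3: [0, 0, 0]
3 nonzero rows, so rank(C) = 3.
C has 3 columns; by rank–nullity, nullity = 3 − 3 = 0.

0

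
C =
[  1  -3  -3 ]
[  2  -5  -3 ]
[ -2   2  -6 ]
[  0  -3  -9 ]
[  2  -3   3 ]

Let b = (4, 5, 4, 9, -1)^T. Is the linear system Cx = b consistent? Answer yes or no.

Row reduce the augmented matrix [C | b].
R2 ← R2 − (2)·R1: [0, 1, 3, -3]
R3 ← R3 + (2)·R1: [0, -4, -12, 12]
R5 ← R5 − (2)·R1: [0, 3, 9, -9]
R3 ← R3 + (4)·R2: [0, 0, 0, 0]
R4 ← R4 + (3)·R2: [0, 0, 0, 0]
R5 ← R5 − (3)·R2: [0, 0, 0, 0]
The echelon form has 2 nonzero rows, and every pivot lies in the first 3 columns, so rank(C) = rank([C|b]) = 2.
The system is consistent.

yes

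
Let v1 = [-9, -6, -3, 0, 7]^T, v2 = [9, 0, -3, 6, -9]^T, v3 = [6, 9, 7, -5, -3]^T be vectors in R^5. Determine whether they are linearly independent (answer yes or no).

Form the matrix with these vectors as rows and row reduce.
R2 ← R2 + R1: [0, -6, -6, 6, -2]
R3 ← R3 + (2/3)·R1: [0, 5, 5, -5, 5/3]
R3 ← R3 + (5/6)·R2: [0, 0, 0, 0, 0]
2 nonzero rows, so the 3 vectors span a space of dimension 2.
Since 2 < 3, the vectors are linearly dependent.

no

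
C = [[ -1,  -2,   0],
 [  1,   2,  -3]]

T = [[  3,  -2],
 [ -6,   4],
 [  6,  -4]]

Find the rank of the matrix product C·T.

First compute CT:
[[  9,  -6],
 [-27,  18]]
Now row reduce the product.
R2 ← R2 + (3)·R1: [0, 0]
1 nonzero row, so rank(CT) = 1.

1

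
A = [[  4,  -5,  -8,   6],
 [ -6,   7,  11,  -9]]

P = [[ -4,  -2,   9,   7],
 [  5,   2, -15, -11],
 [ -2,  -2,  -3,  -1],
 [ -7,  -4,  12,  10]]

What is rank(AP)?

First compute AP:
[[-67, -26, 207, 151],
 [100,  40, -300, -220]]
Now row reduce the product.
R2 ← R2 + (100/67)·R1: [0, 80/67, 600/67, 360/67]
2 nonzero rows, so rank(AP) = 2.

2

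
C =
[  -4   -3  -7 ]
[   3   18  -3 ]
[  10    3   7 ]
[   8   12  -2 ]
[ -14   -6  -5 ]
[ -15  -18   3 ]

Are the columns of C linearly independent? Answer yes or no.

Row reduce C to echelon form.
R2 ← R2 + (3/4)·R1: [0, 63/4, -33/4]
R3 ← R3 + (5/2)·R1: [0, -9/2, -21/2]
R4 ← R4 + (2)·R1: [0, 6, -16]
R5 ← R5 − (7/2)·R1: [0, 9/2, 39/2]
R6 ← R6 − (15/4)·R1: [0, -27/4, 117/4]
R3 ← R3 + (2/7)·R2: [0, 0, -90/7]
R4 ← R4 − (8/21)·R2: [0, 0, -90/7]
R5 ← R5 − (2/7)·R2: [0, 0, 153/7]
R6 ← R6 + (3/7)·R2: [0, 0, 180/7]
R4 ← R4 − R3: [0, 0, 0]
R5 ← R5 + (17/10)·R3: [0, 0, 0]
R6 ← R6 + (2)·R3: [0, 0, 0]
3 pivots among 3 columns.
Every column is a pivot column, so the columns are linearly independent.

yes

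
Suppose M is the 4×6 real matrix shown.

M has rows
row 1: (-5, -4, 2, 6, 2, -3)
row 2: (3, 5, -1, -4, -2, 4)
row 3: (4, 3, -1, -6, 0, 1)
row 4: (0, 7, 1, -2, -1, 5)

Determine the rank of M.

Row reduce to echelon form.
R2 ← R2 + (3/5)·R1: [0, 13/5, 1/5, -2/5, -4/5, 11/5]
R3 ← R3 + (4/5)·R1: [0, -1/5, 3/5, -6/5, 8/5, -7/5]
R3 ← R3 + (1/13)·R2: [0, 0, 8/13, -16/13, 20/13, -16/13]
R4 ← R4 − (35/13)·R2: [0, 0, 6/13, -12/13, 15/13, -12/13]
R4 ← R4 − (3/4)·R3: [0, 0, 0, 0, 0, 0]
Echelon form has 3 nonzero rows, so rank(M) = 3.

3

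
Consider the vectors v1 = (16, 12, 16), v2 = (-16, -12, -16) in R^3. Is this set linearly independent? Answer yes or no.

no

Form the matrix with these vectors as rows and row reduce.
R2 ← R2 + R1: [0, 0, 0]
1 nonzero row, so the 2 vectors span a space of dimension 1.
Since 1 < 2, the vectors are linearly dependent.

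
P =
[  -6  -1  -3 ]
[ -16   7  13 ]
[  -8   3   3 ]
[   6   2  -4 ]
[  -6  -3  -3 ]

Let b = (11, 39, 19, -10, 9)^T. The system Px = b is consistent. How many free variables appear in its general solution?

Row reduce the augmented matrix [P | b].
R2 ← R2 − (8/3)·R1: [0, 29/3, 21, 29/3]
R3 ← R3 − (4/3)·R1: [0, 13/3, 7, 13/3]
R4 ← R4 + R1: [0, 1, -7, 1]
R5 ← R5 − R1: [0, -2, 0, -2]
R3 ← R3 − (13/29)·R2: [0, 0, -70/29, 0]
R4 ← R4 − (3/29)·R2: [0, 0, -266/29, 0]
R5 ← R5 + (6/29)·R2: [0, 0, 126/29, 0]
R4 ← R4 − (19/5)·R3: [0, 0, 0, 0]
R5 ← R5 + (9/5)·R3: [0, 0, 0, 0]
The echelon form has 3 nonzero rows, and every pivot lies in the first 3 columns, so rank(P) = rank([P|b]) = 3.
The system is consistent.
Free variables = (unknowns) − (rank) = 3 − 3 = 0.

0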